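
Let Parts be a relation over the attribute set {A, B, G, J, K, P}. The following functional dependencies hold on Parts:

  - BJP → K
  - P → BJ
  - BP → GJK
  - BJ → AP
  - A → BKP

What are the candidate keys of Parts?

{A}⁺: A→BKP adds B, K, P; P→BJ adds J; BP→GJK adds G → {A, B, G, J, K, P}.
{P}⁺: P→BJ adds B, J; BP→GJK adds G, K; BJ→AP adds A → {A, B, G, J, K, P}.
{B, J}⁺: BJ→AP adds A, P; A→BKP adds K; BP→GJK adds G → {A, B, G, J, K, P}.
Any other superkey contains one of these as a subset, so there are no further candidate keys.

(A), (P), (B, J)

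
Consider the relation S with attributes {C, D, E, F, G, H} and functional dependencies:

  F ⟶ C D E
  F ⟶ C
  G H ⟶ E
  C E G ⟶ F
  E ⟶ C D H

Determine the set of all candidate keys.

Attribute G never appears on the right-hand side of any dependency, so G must belong to every candidate key.
{G}⁺ = {G}, which is not all of the schema, so we must add further attributes.
{E, G}⁺: E→CDH adds C, D, H; CEG→F adds F → {C, D, E, F, G, H}. Minimal: {G}⁺ = {G}; {E}⁺ = {C, D, E, H} — none reach the full schema.
{F, G}⁺: F→CDE adds C, D, E; E→CDH adds H → {C, D, E, F, G, H}. Minimal: {G}⁺ = {G}; {F}⁺ = {C, D, E, F, H} — none reach the full schema.
{G, H}⁺: GH→E adds E; E→CDH adds C, D; CEG→F adds F → {C, D, E, F, G, H}. Minimal: {H}⁺ = {H}; {G}⁺ = {G} — none reach the full schema.
Any other superkey contains one of these as a subset, so there are no further candidate keys.

EG, FG, GH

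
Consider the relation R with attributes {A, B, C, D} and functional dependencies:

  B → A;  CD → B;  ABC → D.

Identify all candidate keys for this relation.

BC, CD

Attribute C never appears on the right-hand side of any dependency, so C must belong to every candidate key.
{C}⁺ = {C}, which is not all of the schema, so we must add further attributes.
{B, C}⁺: B→A adds A; ABC→D adds D → {A, B, C, D}. Minimal: {C}⁺ = {C}; {B}⁺ = {A, B} — none reach the full schema.
{C, D}⁺: CD→B adds B; B→A adds A → {A, B, C, D}. Minimal: {D}⁺ = {D}; {C}⁺ = {C} — none reach the full schema.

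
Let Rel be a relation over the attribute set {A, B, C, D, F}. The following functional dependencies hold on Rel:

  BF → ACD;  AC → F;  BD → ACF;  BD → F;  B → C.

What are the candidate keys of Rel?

{A, B}; {B, D}; {B, F}

Attribute B never appears on the right-hand side of any dependency, so B must belong to every candidate key.
{B}⁺ = {B, C}, which is not all of the schema, so we must add further attributes.
{A, B}⁺: B→C adds C; AC→F adds F; BF→ACD adds D → {A, B, C, D, F}. Minimal: {B}⁺ = {B, C}; {A}⁺ = {A} — none reach the full schema.
{B, D}⁺: BD→ACF adds A, C, F → {A, B, C, D, F}. Minimal: {D}⁺ = {D}; {B}⁺ = {B, C} — none reach the full schema.
{B, F}⁺: BF→ACD adds A, C, D → {A, B, C, D, F}. Minimal: {F}⁺ = {F}; {B}⁺ = {B, C} — none reach the full schema.
Any other superkey contains one of these as a subset, so there are no further candidate keys.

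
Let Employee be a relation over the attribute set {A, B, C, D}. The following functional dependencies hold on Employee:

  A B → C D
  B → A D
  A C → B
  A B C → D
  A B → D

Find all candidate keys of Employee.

{B}, {A, C}

{B}⁺: B→AD adds A, D; AB→CD adds C → {A, B, C, D}.
{A, C}⁺: AC→B adds B; ABC→D adds D → {A, B, C, D}. Minimal: {C}⁺ = {C}; {A}⁺ = {A} — none reach the full schema.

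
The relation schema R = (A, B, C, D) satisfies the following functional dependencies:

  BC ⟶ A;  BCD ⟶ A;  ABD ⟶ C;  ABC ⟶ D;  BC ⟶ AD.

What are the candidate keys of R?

Attribute B never appears on the right-hand side of any dependency, so B must belong to every candidate key.
{B}⁺ = {B}, which is not all of the schema, so we must add further attributes.
{B, C}⁺: BC→A adds A; ABC→D adds D → {A, B, C, D}.
{A, B, D}⁺: ABD→C adds C → {A, B, C, D}.
Any other superkey contains one of these as a subset, so there are no further candidate keys.

BC, ABD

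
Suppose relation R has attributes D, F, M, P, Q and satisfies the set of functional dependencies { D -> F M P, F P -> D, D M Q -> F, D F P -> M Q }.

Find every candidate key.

{D}⁺: D→FMP adds F, M, P; DFP→MQ adds Q → {D, F, M, P, Q}.
{F, P}⁺: FP→D adds D; DFP→MQ adds M, Q → {D, F, M, P, Q}. Minimal: {P}⁺ = {P}; {F}⁺ = {F} — none reach the full schema.
Any other superkey contains one of these as a subset, so there are no further candidate keys.

(D), (F, P)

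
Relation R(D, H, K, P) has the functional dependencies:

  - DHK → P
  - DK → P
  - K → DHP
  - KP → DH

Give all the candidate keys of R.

K

Attribute K never appears on the right-hand side of any dependency, so K must belong to every candidate key.
{K}⁺ = {D, H, K, P}, which is all of the schema, so {K} is the only candidate key.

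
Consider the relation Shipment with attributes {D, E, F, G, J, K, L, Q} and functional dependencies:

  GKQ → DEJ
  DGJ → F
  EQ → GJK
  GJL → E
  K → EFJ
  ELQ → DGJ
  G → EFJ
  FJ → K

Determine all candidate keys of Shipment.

{E, L, Q}, {G, L, Q}, {K, L, Q}, {F, J, L, Q}

Attributes L, Q never appear on any right-hand side, so every candidate key must contain {L, Q}.
{L, Q}⁺ = {L, Q}, which is not all of the schema, so we must add further attributes.
{E, L, Q}⁺: EQ→GJK adds G, J, K; K→EFJ adds F; ELQ→DGJ adds D → {D, E, F, G, J, K, L, Q}. Minimal: {L, Q}⁺ = {L, Q}; {E, Q}⁺ = {D, E, F, G, J, K, Q}; {E, L}⁺ = {E, L} — none reach the full schema.
{G, L, Q}⁺: G→EFJ adds E, F, J; FJ→K adds K; GKQ→DEJ adds D → {D, E, F, G, J, K, L, Q}. Minimal: {L, Q}⁺ = {L, Q}; {G, Q}⁺ = {D, E, F, G, J, K, Q}; {G, L}⁺ = {E, F, G, J, K, L} — none reach the full schema.
{K, L, Q}⁺: K→EFJ adds E, F, J; ELQ→DGJ adds D, G → {D, E, F, G, J, K, L, Q}. Minimal: {L, Q}⁺ = {L, Q}; {K, Q}⁺ = {D, E, F, G, J, K, Q}; {K, L}⁺ = {E, F, J, K, L} — none reach the full schema.
{F, J, L, Q}⁺: FJ→K adds K; K→EFJ adds E; ELQ→DGJ adds D, G → {D, E, F, G, J, K, L, Q}. Minimal: {J, L, Q}⁺ = {J, L, Q}; {F, L, Q}⁺ = {F, L, Q}; {F, J, Q}⁺ = {D, E, F, G, J, K, Q}; … — none reach the full schema.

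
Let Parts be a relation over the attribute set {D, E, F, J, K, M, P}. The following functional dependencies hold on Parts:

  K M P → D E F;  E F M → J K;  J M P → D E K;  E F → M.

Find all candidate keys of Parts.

{E, F, P}⁺: EF→M adds M; EFM→JK adds J, K; JMP→DEK adds D → {D, E, F, J, K, M, P}. Minimal: {F, P}⁺ = {F, P}; {E, P}⁺ = {E, P}; {E, F}⁺ = {E, F, J, K, M} — none reach the full schema.
{J, M, P}⁺: JMP→DEK adds D, E, K; KMP→DEF adds F → {D, E, F, J, K, M, P}. Minimal: {M, P}⁺ = {M, P}; {J, P}⁺ = {J, P}; {J, M}⁺ = {J, M} — none reach the full schema.
{K, M, P}⁺: KMP→DEF adds D, E, F; EFM→JK adds J → {D, E, F, J, K, M, P}. Minimal: {M, P}⁺ = {M, P}; {K, P}⁺ = {K, P}; {K, M}⁺ = {K, M} — none reach the full schema.

(E, F, P), (J, M, P), (K, M, P)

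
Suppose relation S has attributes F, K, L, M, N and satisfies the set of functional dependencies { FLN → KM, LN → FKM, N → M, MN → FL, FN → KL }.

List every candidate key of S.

{N}

Attribute N never appears on the right-hand side of any dependency, so N must belong to every candidate key.
{N}⁺ = {F, K, L, M, N}, which is all of the schema, so {N} is the only candidate key.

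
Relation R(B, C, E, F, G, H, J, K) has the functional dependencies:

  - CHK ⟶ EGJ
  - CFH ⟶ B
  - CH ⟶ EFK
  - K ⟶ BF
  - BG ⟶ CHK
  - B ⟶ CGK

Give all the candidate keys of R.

{B}; {K}; {C, H}

{B}⁺: B→CGK adds C, G, K; K→BF adds F; BG→CHK adds H; CHK→EGJ adds E, J → {B, C, E, F, G, H, J, K}.
{K}⁺: K→BF adds B, F; B→CGK adds C, G; BG→CHK adds H; CHK→EGJ adds E, J → {B, C, E, F, G, H, J, K}.
{C, H}⁺: CH→EFK adds E, F, K; K→BF adds B; B→CGK adds G; CHK→EGJ adds J → {B, C, E, F, G, H, J, K}. Minimal: {H}⁺ = {H}; {C}⁺ = {C} — none reach the full schema.
Any other superkey contains one of these as a subset, so there are no further candidate keys.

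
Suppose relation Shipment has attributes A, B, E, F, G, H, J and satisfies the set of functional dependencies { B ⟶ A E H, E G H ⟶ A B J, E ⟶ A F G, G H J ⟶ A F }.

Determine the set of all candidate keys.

{B}⁺: B→AEH adds A, E, H; E→AFG adds F, G; EGH→ABJ adds J → {A, B, E, F, G, H, J}.
{E, H}⁺: E→AFG adds A, F, G; EGH→ABJ adds B, J → {A, B, E, F, G, H, J}. Minimal: {H}⁺ = {H}; {E}⁺ = {A, E, F, G} — none reach the full schema.
Any other superkey contains one of these as a subset, so there are no further candidate keys.

{B}; {E, H}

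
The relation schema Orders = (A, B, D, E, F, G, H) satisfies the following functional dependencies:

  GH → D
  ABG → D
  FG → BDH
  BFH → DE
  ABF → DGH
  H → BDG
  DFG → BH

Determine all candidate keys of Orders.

ABF, AFG, AFH

Attributes A, F never appear on any right-hand side, so every candidate key must contain {A, F}.
{A, F}⁺ = {A, F}, which is not all of the schema, so we must add further attributes.
{A, B, F}⁺: ABF→DGH adds D, G, H; BFH→DE adds E → {A, B, D, E, F, G, H}.
{A, F, G}⁺: FG→BDH adds B, D, H; BFH→DE adds E → {A, B, D, E, F, G, H}.
{A, F, H}⁺: H→BDG adds B, D, G; BFH→DE adds E → {A, B, D, E, F, G, H}.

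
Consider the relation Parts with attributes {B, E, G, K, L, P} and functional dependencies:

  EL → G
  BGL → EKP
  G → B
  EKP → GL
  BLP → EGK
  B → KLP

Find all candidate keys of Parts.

{B}, {G}, {E, L}, {E, K, P}

{B}⁺: B→KLP adds K, L, P; BLP→EGK adds E, G → {B, E, G, K, L, P}.
{G}⁺: G→B adds B; B→KLP adds K, L, P; BGL→EKP adds E → {B, E, G, K, L, P}.
{E, L}⁺: EL→G adds G; G→B adds B; B→KLP adds K, P → {B, E, G, K, L, P}. Minimal: {L}⁺ = {L}; {E}⁺ = {E} — none reach the full schema.
{E, K, P}⁺: EKP→GL adds G, L; G→B adds B → {B, E, G, K, L, P}. Minimal: {K, P}⁺ = {K, P}; {E, P}⁺ = {E, P}; {E, K}⁺ = {E, K} — none reach the full schema.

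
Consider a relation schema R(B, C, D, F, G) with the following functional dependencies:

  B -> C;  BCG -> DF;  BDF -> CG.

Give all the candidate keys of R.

{B, G}; {B, D, F}

Attribute B never appears on the right-hand side of any dependency, so B must belong to every candidate key.
{B}⁺ = {B, C}, which is not all of the schema, so we must add further attributes.
{B, G}⁺: B→C adds C; BCG→DF adds D, F → {B, C, D, F, G}.
{B, D, F}⁺: B→C adds C; BDF→CG adds G → {B, C, D, F, G}.
Any other superkey contains one of these as a subset, so there are no further candidate keys.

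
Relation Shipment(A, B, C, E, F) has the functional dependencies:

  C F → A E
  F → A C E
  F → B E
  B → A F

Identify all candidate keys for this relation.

B, F

{B}⁺: B→AF adds A, F; F→ACE adds C, E → {A, B, C, E, F}.
{F}⁺: F→ACE adds A, C, E; F→BE adds B → {A, B, C, E, F}.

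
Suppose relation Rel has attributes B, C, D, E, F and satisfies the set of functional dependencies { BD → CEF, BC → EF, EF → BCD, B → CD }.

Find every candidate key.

{B}⁺: B→CD adds C, D; BD→CEF adds E, F → {B, C, D, E, F}.
{E, F}⁺: EF→BCD adds B, C, D → {B, C, D, E, F}.
Any other superkey contains one of these as a subset, so there are no further candidate keys.

{B}, {E, F}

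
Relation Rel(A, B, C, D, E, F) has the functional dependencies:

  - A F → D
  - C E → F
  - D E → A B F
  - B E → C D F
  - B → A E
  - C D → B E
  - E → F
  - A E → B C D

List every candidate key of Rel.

(B); (A, E); (C, D); (D, E); (A, C, F)

{B}⁺: B→AE adds A, E; E→F adds F; AE→BCD adds C, D → {A, B, C, D, E, F}.
{A, E}⁺: E→F adds F; AE→BCD adds B, C, D → {A, B, C, D, E, F}. Minimal: {E}⁺ = {E, F}; {A}⁺ = {A} — none reach the full schema.
{C, D}⁺: CD→BE adds B, E; E→F adds F; DE→ABF adds A → {A, B, C, D, E, F}. Minimal: {D}⁺ = {D}; {C}⁺ = {C} — none reach the full schema.
{D, E}⁺: DE→ABF adds A, B, F; BE→CDF adds C → {A, B, C, D, E, F}. Minimal: {E}⁺ = {E, F}; {D}⁺ = {D} — none reach the full schema.
{A, C, F}⁺: AF→D adds D; CD→BE adds B, E → {A, B, C, D, E, F}. Minimal: {C, F}⁺ = {C, F}; {A, F}⁺ = {A, D, F}; {A, C}⁺ = {A, C} — none reach the full schema.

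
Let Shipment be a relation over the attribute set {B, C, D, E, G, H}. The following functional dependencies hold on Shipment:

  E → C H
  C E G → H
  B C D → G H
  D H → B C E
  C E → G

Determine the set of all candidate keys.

{D, E}⁺: E→CH adds C, H; DH→BCE adds B; CE→G adds G → {B, C, D, E, G, H}. Minimal: {E}⁺ = {C, E, G, H}; {D}⁺ = {D} — none reach the full schema.
{D, H}⁺: DH→BCE adds B, C, E; CE→G adds G → {B, C, D, E, G, H}. Minimal: {H}⁺ = {H}; {D}⁺ = {D} — none reach the full schema.
{B, C, D}⁺: BCD→GH adds G, H; DH→BCE adds E → {B, C, D, E, G, H}. Minimal: {C, D}⁺ = {C, D}; {B, D}⁺ = {B, D}; {B, C}⁺ = {B, C} — none reach the full schema.

(D, E), (D, H), (B, C, D)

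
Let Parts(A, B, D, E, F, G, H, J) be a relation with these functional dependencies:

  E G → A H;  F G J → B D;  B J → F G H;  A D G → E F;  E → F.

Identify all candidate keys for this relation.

ABJ, BEJ, EGJ, ADGJ, AFGJ

Attribute J never appears on the right-hand side of any dependency, so J must belong to every candidate key.
{J}⁺ = {J}, which is not all of the schema, so we must add further attributes.
{A, B, J}⁺: BJ→FGH adds F, G, H; FGJ→BD adds D; ADG→EF adds E → {A, B, D, E, F, G, H, J}. Minimal: {B, J}⁺ = {B, D, F, G, H, J}; {A, J}⁺ = {A, J}; {A, B}⁺ = {A, B} — none reach the full schema.
{B, E, J}⁺: BJ→FGH adds F, G, H; EG→AH adds A; FGJ→BD adds D → {A, B, D, E, F, G, H, J}. Minimal: {E, J}⁺ = {E, F, J}; {B, J}⁺ = {B, D, F, G, H, J}; {B, E}⁺ = {B, E, F} — none reach the full schema.
{E, G, J}⁺: EG→AH adds A, H; E→F adds F; FGJ→BD adds B, D → {A, B, D, E, F, G, H, J}. Minimal: {G, J}⁺ = {G, J}; {E, J}⁺ = {E, F, J}; {E, G}⁺ = {A, E, F, G, H} — none reach the full schema.
{A, D, G, J}⁺: ADG→EF adds E, F; EG→AH adds H; FGJ→BD adds B → {A, B, D, E, F, G, H, J}. Minimal: {D, G, J}⁺ = {D, G, J}; {A, G, J}⁺ = {A, G, J}; {A, D, J}⁺ = {A, D, J}; … — none reach the full schema.
{A, F, G, J}⁺: FGJ→BD adds B, D; BJ→FGH adds H; ADG→EF adds E → {A, B, D, E, F, G, H, J}. Minimal: {F, G, J}⁺ = {B, D, F, G, H, J}; {A, G, J}⁺ = {A, G, J}; {A, F, J}⁺ = {A, F, J}; … — none reach the full schema.
Any other superkey contains one of these as a subset, so there are no further candidate keys.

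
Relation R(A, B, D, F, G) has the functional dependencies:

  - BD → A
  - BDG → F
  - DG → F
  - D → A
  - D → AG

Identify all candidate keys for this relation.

{B, D}

Attributes B, D never appear on any right-hand side, so every candidate key must contain {B, D}.
{B, D}⁺ = {A, B, D, F, G}, which is all of the schema, so {B, D} is the only candidate key.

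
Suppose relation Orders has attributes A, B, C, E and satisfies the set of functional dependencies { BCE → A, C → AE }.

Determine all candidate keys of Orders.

Attributes B, C never appear on any right-hand side, so every candidate key must contain {B, C}.
{B, C}⁺ = {A, B, C, E}, which is all of the schema, so {B, C} is the only candidate key.

{B, C}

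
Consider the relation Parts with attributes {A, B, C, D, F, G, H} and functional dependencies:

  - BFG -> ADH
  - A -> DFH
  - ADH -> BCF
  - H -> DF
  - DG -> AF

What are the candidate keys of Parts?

{A, G}, {D, G}, {G, H}, {B, F, G}

{A, G}⁺: A→DFH adds D, F, H; ADH→BCF adds B, C → {A, B, C, D, F, G, H}. Minimal: {G}⁺ = {G}; {A}⁺ = {A, B, C, D, F, H} — none reach the full schema.
{D, G}⁺: DG→AF adds A, F; A→DFH adds H; ADH→BCF adds B, C → {A, B, C, D, F, G, H}. Minimal: {G}⁺ = {G}; {D}⁺ = {D} — none reach the full schema.
{G, H}⁺: H→DF adds D, F; DG→AF adds A; ADH→BCF adds B, C → {A, B, C, D, F, G, H}. Minimal: {H}⁺ = {D, F, H}; {G}⁺ = {G} — none reach the full schema.
{B, F, G}⁺: BFG→ADH adds A, D, H; ADH→BCF adds C → {A, B, C, D, F, G, H}. Minimal: {F, G}⁺ = {F, G}; {B, G}⁺ = {B, G}; {B, F}⁺ = {B, F} — none reach the full schema.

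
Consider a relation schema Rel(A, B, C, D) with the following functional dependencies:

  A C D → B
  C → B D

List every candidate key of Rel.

{A, C}

Attributes A, C never appear on any right-hand side, so every candidate key must contain {A, C}.
{A, C}⁺ = {A, B, C, D}, which is all of the schema, so {A, C} is the only candidate key.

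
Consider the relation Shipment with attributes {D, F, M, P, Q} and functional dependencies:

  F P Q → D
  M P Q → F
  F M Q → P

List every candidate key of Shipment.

Attributes M, Q never appear on any right-hand side, so every candidate key must contain {M, Q}.
{M, Q}⁺ = {M, Q}, which is not all of the schema, so we must add further attributes.
{F, M, Q}⁺: FMQ→P adds P; FPQ→D adds D → {D, F, M, P, Q}. Minimal: {M, Q}⁺ = {M, Q}; {F, Q}⁺ = {F, Q}; {F, M}⁺ = {F, M} — none reach the full schema.
{M, P, Q}⁺: MPQ→F adds F; FPQ→D adds D → {D, F, M, P, Q}. Minimal: {P, Q}⁺ = {P, Q}; {M, Q}⁺ = {M, Q}; {M, P}⁺ = {M, P} — none reach the full schema.
Any other superkey contains one of these as a subset, so there are no further candidate keys.

(F, M, Q); (M, P, Q)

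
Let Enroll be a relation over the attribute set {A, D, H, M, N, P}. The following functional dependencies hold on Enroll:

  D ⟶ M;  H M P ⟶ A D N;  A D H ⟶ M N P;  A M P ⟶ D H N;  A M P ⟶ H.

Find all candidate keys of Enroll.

{A, D, H}; {A, D, P}; {A, M, P}; {D, H, P}; {H, M, P}

{A, D, H}⁺: D→M adds M; ADH→MNP adds N, P → {A, D, H, M, N, P}.
{A, D, P}⁺: D→M adds M; AMP→DHN adds H, N → {A, D, H, M, N, P}.
{A, M, P}⁺: AMP→DHN adds D, H, N → {A, D, H, M, N, P}.
{D, H, P}⁺: D→M adds M; HMP→ADN adds A, N → {A, D, H, M, N, P}.
{H, M, P}⁺: HMP→ADN adds A, D, N → {A, D, H, M, N, P}.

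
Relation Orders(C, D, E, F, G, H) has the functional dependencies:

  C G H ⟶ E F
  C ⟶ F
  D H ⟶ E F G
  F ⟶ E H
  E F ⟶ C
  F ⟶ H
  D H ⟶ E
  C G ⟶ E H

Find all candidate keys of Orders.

Attribute D never appears on the right-hand side of any dependency, so D must belong to every candidate key.
{D}⁺ = {D}, which is not all of the schema, so we must add further attributes.
{C, D}⁺: C→F adds F; F→EH adds E, H; DH→EFG adds G → {C, D, E, F, G, H}. Minimal: {D}⁺ = {D}; {C}⁺ = {C, E, F, H} — none reach the full schema.
{D, F}⁺: F→EH adds E, H; EF→C adds C; DH→EFG adds G → {C, D, E, F, G, H}. Minimal: {F}⁺ = {C, E, F, H}; {D}⁺ = {D} — none reach the full schema.
{D, H}⁺: DH→EFG adds E, F, G; EF→C adds C → {C, D, E, F, G, H}. Minimal: {H}⁺ = {H}; {D}⁺ = {D} — none reach the full schema.

(C, D), (D, F), (D, H)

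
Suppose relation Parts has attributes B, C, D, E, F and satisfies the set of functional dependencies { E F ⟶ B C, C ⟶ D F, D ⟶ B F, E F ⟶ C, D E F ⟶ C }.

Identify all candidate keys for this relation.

CE, DE, EF

Attribute E never appears on the right-hand side of any dependency, so E must belong to every candidate key.
{E}⁺ = {E}, which is not all of the schema, so we must add further attributes.
{C, E}⁺: C→DF adds D, F; D→BF adds B → {B, C, D, E, F}. Minimal: {E}⁺ = {E}; {C}⁺ = {B, C, D, F} — none reach the full schema.
{D, E}⁺: D→BF adds B, F; EF→C adds C → {B, C, D, E, F}. Minimal: {E}⁺ = {E}; {D}⁺ = {B, D, F} — none reach the full schema.
{E, F}⁺: EF→BC adds B, C; C→DF adds D → {B, C, D, E, F}. Minimal: {F}⁺ = {F}; {E}⁺ = {E} — none reach the full schema.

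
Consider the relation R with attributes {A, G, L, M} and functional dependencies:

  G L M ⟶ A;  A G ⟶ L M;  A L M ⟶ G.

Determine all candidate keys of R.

{A, G}⁺: AG→LM adds L, M → {A, G, L, M}. Minimal: {G}⁺ = {G}; {A}⁺ = {A} — none reach the full schema.
{A, L, M}⁺: ALM→G adds G → {A, G, L, M}. Minimal: {L, M}⁺ = {L, M}; {A, M}⁺ = {A, M}; {A, L}⁺ = {A, L} — none reach the full schema.
{G, L, M}⁺: GLM→A adds A → {A, G, L, M}. Minimal: {L, M}⁺ = {L, M}; {G, M}⁺ = {G, M}; {G, L}⁺ = {G, L} — none reach the full schema.
Any other superkey contains one of these as a subset, so there are no further candidate keys.

{A, G}, {A, L, M}, {G, L, M}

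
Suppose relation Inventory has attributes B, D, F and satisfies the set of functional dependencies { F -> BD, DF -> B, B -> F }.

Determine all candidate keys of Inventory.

{B}⁺: B→F adds F; F→BD adds D → {B, D, F}.
{F}⁺: F→BD adds B, D → {B, D, F}.
Any other superkey contains one of these as a subset, so there are no further candidate keys.

{B}, {F}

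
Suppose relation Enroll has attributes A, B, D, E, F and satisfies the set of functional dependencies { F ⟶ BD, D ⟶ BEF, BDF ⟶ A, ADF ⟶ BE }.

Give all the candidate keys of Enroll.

{D}, {F}

{D}⁺: D→BEF adds B, E, F; BDF→A adds A → {A, B, D, E, F}.
{F}⁺: F→BD adds B, D; D→BEF adds E; BDF→A adds A → {A, B, D, E, F}.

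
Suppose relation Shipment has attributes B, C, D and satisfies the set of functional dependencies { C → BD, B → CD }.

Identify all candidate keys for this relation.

(B), (C)

{B}⁺: B→CD adds C, D → {B, C, D}.
{C}⁺: C→BD adds B, D → {B, C, D}.
Any other superkey contains one of these as a subset, so there are no further candidate keys.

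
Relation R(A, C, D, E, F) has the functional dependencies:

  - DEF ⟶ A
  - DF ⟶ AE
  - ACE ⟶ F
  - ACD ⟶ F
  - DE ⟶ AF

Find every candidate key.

ACD, CDE, CDF

Attributes C, D never appear on any right-hand side, so every candidate key must contain {C, D}.
{C, D}⁺ = {C, D}, which is not all of the schema, so we must add further attributes.
{A, C, D}⁺: ACD→F adds F; DF→AE adds E → {A, C, D, E, F}. Minimal: {C, D}⁺ = {C, D}; {A, D}⁺ = {A, D}; {A, C}⁺ = {A, C} — none reach the full schema.
{C, D, E}⁺: DE→AF adds A, F → {A, C, D, E, F}. Minimal: {D, E}⁺ = {A, D, E, F}; {C, E}⁺ = {C, E}; {C, D}⁺ = {C, D} — none reach the full schema.
{C, D, F}⁺: DF→AE adds A, E → {A, C, D, E, F}. Minimal: {D, F}⁺ = {A, D, E, F}; {C, F}⁺ = {C, F}; {C, D}⁺ = {C, D} — none reach the full schema.
Any other superkey contains one of these as a subset, so there are no further candidate keys.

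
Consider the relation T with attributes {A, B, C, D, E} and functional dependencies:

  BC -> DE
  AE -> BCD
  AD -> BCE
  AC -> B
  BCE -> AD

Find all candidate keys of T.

{A, C}, {A, D}, {A, E}, {B, C}

{A, C}⁺: AC→B adds B; BC→DE adds D, E → {A, B, C, D, E}. Minimal: {C}⁺ = {C}; {A}⁺ = {A} — none reach the full schema.
{A, D}⁺: AD→BCE adds B, C, E → {A, B, C, D, E}. Minimal: {D}⁺ = {D}; {A}⁺ = {A} — none reach the full schema.
{A, E}⁺: AE→BCD adds B, C, D → {A, B, C, D, E}. Minimal: {E}⁺ = {E}; {A}⁺ = {A} — none reach the full schema.
{B, C}⁺: BC→DE adds D, E; BCE→AD adds A → {A, B, C, D, E}. Minimal: {C}⁺ = {C}; {B}⁺ = {B} — none reach the full schema.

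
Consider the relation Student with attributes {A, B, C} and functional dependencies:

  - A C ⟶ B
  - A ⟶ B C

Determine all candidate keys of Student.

A

Attribute A never appears on the right-hand side of any dependency, so A must belong to every candidate key.
{A}⁺ = {A, B, C}, which is all of the schema, so {A} is the only candidate key.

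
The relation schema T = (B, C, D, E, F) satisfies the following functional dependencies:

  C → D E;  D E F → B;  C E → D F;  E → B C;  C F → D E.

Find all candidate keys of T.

{C}⁺: C→DE adds D, E; CE→DF adds F; E→BC adds B → {B, C, D, E, F}.
{E}⁺: E→BC adds B, C; C→DE adds D; CE→DF adds F → {B, C, D, E, F}.

{C}; {E}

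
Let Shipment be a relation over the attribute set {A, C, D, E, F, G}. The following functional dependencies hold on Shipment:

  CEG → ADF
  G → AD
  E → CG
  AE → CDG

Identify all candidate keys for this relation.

{E}⁺: E→CG adds C, G; CEG→ADF adds A, D, F → {A, C, D, E, F, G}.

(E)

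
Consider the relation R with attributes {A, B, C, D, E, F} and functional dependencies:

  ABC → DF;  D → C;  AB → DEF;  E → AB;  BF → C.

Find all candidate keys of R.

{E}, {A, B}

{E}⁺: E→AB adds A, B; AB→DEF adds D, F; BF→C adds C → {A, B, C, D, E, F}.
{A, B}⁺: AB→DEF adds D, E, F; BF→C adds C → {A, B, C, D, E, F}. Minimal: {B}⁺ = {B}; {A}⁺ = {A} — none reach the full schema.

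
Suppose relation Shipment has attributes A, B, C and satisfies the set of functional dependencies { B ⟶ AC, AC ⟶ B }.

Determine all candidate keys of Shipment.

{B}, {A, C}

{B}⁺: B→AC adds A, C → {A, B, C}.
{A, C}⁺: AC→B adds B → {A, B, C}.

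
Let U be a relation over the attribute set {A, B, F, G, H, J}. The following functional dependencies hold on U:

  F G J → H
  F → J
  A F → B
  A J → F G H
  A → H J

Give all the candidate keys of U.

{A}

Attribute A never appears on the right-hand side of any dependency, so A must belong to every candidate key.
{A}⁺ = {A, B, F, G, H, J}, which is all of the schema, so {A} is the only candidate key.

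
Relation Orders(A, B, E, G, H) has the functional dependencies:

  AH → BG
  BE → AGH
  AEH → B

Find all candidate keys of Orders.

{B, E}; {A, E, H}

Attribute E never appears on the right-hand side of any dependency, so E must belong to every candidate key.
{E}⁺ = {E}, which is not all of the schema, so we must add further attributes.
{B, E}⁺: BE→AGH adds A, G, H → {A, B, E, G, H}. Minimal: {E}⁺ = {E}; {B}⁺ = {B} — none reach the full schema.
{A, E, H}⁺: AH→BG adds B, G → {A, B, E, G, H}. Minimal: {E, H}⁺ = {E, H}; {A, H}⁺ = {A, B, G, H}; {A, E}⁺ = {A, E} — none reach the full schema.
Any other superkey contains one of these as a subset, so there are no further candidate keys.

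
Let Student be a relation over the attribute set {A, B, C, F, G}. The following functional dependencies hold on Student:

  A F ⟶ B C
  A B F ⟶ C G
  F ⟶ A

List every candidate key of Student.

(F)

Attribute F never appears on the right-hand side of any dependency, so F must belong to every candidate key.
{F}⁺ = {A, B, C, F, G}, which is all of the schema, so {F} is the only candidate key.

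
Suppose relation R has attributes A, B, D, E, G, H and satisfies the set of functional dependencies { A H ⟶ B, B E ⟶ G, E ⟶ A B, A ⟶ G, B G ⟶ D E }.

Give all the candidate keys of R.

{A, H}; {E, H}; {B, G, H}

Attribute H never appears on the right-hand side of any dependency, so H must belong to every candidate key.
{H}⁺ = {H}, which is not all of the schema, so we must add further attributes.
{A, H}⁺: AH→B adds B; A→G adds G; BG→DE adds D, E → {A, B, D, E, G, H}. Minimal: {H}⁺ = {H}; {A}⁺ = {A, G} — none reach the full schema.
{E, H}⁺: E→AB adds A, B; A→G adds G; BG→DE adds D → {A, B, D, E, G, H}. Minimal: {H}⁺ = {H}; {E}⁺ = {A, B, D, E, G} — none reach the full schema.
{B, G, H}⁺: BG→DE adds D, E; E→AB adds A → {A, B, D, E, G, H}. Minimal: {G, H}⁺ = {G, H}; {B, H}⁺ = {B, H}; {B, G}⁺ = {A, B, D, E, G} — none reach the full schema.
Any other superkey contains one of these as a subset, so there are no further candidate keys.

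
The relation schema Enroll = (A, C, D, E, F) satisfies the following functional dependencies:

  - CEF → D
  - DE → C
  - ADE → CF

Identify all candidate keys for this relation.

{A, D, E}, {A, C, E, F}

Attributes A, E never appear on any right-hand side, so every candidate key must contain {A, E}.
{A, E}⁺ = {A, E}, which is not all of the schema, so we must add further attributes.
{A, D, E}⁺: DE→C adds C; ADE→CF adds F → {A, C, D, E, F}. Minimal: {D, E}⁺ = {C, D, E}; {A, E}⁺ = {A, E}; {A, D}⁺ = {A, D} — none reach the full schema.
{A, C, E, F}⁺: CEF→D adds D → {A, C, D, E, F}. Minimal: {C, E, F}⁺ = {C, D, E, F}; {A, E, F}⁺ = {A, E, F}; {A, C, F}⁺ = {A, C, F}; … — none reach the full schema.
Any other superkey contains one of these as a subset, so there are no further candidate keys.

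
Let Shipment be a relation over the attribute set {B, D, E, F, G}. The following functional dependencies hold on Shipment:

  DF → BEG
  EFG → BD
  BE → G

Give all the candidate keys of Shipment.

{D, F}⁺: DF→BEG adds B, E, G → {B, D, E, F, G}.
{B, E, F}⁺: BE→G adds G; EFG→BD adds D → {B, D, E, F, G}.
{E, F, G}⁺: EFG→BD adds B, D → {B, D, E, F, G}.
Any other superkey contains one of these as a subset, so there are no further candidate keys.

{D, F}, {B, E, F}, {E, F, G}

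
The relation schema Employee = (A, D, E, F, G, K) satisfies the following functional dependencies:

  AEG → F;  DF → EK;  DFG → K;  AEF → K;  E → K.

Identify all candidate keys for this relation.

Attributes A, D, G never appear on any right-hand side, so every candidate key must contain {A, D, G}.
{A, D, G}⁺ = {A, D, G}, which is not all of the schema, so we must add further attributes.
{A, D, E, G}⁺: AEG→F adds F; DF→EK adds K → {A, D, E, F, G, K}.
{A, D, F, G}⁺: DF→EK adds E, K → {A, D, E, F, G, K}.
Any other superkey contains one of these as a subset, so there are no further candidate keys.

ADEG, ADFG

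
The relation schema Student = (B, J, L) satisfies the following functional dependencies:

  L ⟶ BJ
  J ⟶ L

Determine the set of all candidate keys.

{J}⁺: J→L adds L; L→BJ adds B → {B, J, L}.
{L}⁺: L→BJ adds B, J → {B, J, L}.

J, L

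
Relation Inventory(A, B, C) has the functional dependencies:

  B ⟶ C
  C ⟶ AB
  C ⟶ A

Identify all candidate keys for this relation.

(B), (C)

{B}⁺: B→C adds C; C→AB adds A → {A, B, C}.
{C}⁺: C→AB adds A, B → {A, B, C}.
Any other superkey contains one of these as a subset, so there are no further candidate keys.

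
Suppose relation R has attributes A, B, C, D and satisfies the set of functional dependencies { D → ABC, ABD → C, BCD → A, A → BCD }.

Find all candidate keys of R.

{A}⁺: A→BCD adds B, C, D → {A, B, C, D}.
{D}⁺: D→ABC adds A, B, C → {A, B, C, D}.

{A}, {D}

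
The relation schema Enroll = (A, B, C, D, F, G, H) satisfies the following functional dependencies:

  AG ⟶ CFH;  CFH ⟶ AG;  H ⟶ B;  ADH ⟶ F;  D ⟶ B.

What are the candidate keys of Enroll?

{A, D, G}⁺: AG→CFH adds C, F, H; H→B adds B → {A, B, C, D, F, G, H}. Minimal: {D, G}⁺ = {B, D, G}; {A, G}⁺ = {A, B, C, F, G, H}; {A, D}⁺ = {A, B, D} — none reach the full schema.
{A, C, D, H}⁺: H→B adds B; ADH→F adds F; CFH→AG adds G → {A, B, C, D, F, G, H}. Minimal: {C, D, H}⁺ = {B, C, D, H}; {A, D, H}⁺ = {A, B, D, F, H}; {A, C, H}⁺ = {A, B, C, H}; … — none reach the full schema.
{C, D, F, H}⁺: CFH→AG adds A, G; H→B adds B → {A, B, C, D, F, G, H}. Minimal: {D, F, H}⁺ = {B, D, F, H}; {C, F, H}⁺ = {A, B, C, F, G, H}; {C, D, H}⁺ = {B, C, D, H}; … — none reach the full schema.
Any other superkey contains one of these as a subset, so there are no further candidate keys.

{A, D, G}; {A, C, D, H}; {C, D, F, H}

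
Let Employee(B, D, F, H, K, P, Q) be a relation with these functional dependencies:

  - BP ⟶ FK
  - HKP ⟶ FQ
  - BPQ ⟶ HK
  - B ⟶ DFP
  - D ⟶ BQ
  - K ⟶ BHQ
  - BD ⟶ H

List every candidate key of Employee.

{B}, {D}, {K}

{B}⁺: B→DFP adds D, F, P; D→BQ adds Q; BD→H adds H; BP→FK adds K → {B, D, F, H, K, P, Q}.
{D}⁺: D→BQ adds B, Q; BD→H adds H; B→DFP adds F, P; BP→FK adds K → {B, D, F, H, K, P, Q}.
{K}⁺: K→BHQ adds B, H, Q; B→DFP adds D, F, P → {B, D, F, H, K, P, Q}.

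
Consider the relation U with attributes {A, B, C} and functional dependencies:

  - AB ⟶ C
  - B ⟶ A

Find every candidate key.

{B}

Attribute B never appears on the right-hand side of any dependency, so B must belong to every candidate key.
{B}⁺ = {A, B, C}, which is all of the schema, so {B} is the only candidate key.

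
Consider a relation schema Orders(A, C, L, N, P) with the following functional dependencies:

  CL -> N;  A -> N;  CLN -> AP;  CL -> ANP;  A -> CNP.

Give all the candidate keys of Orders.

(A, L), (C, L)

Attribute L never appears on the right-hand side of any dependency, so L must belong to every candidate key.
{L}⁺ = {L}, which is not all of the schema, so we must add further attributes.
{A, L}⁺: A→N adds N; A→CNP adds C, P → {A, C, L, N, P}. Minimal: {L}⁺ = {L}; {A}⁺ = {A, C, N, P} — none reach the full schema.
{C, L}⁺: CL→N adds N; CLN→AP adds A, P → {A, C, L, N, P}. Minimal: {L}⁺ = {L}; {C}⁺ = {C} — none reach the full schema.
Any other superkey contains one of these as a subset, so there are no further candidate keys.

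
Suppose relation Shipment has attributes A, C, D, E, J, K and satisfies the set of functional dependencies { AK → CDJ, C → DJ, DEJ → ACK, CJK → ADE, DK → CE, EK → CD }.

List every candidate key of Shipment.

AK, CE, CK, DK, EK, DEJ

{A, K}⁺: AK→CDJ adds C, D, J; CJK→ADE adds E → {A, C, D, E, J, K}.
{C, E}⁺: C→DJ adds D, J; DEJ→ACK adds A, K → {A, C, D, E, J, K}.
{C, K}⁺: C→DJ adds D, J; CJK→ADE adds A, E → {A, C, D, E, J, K}.
{D, K}⁺: DK→CE adds C, E; C→DJ adds J; DEJ→ACK adds A → {A, C, D, E, J, K}.
{E, K}⁺: EK→CD adds C, D; C→DJ adds J; DEJ→ACK adds A → {A, C, D, E, J, K}.
{D, E, J}⁺: DEJ→ACK adds A, C, K → {A, C, D, E, J, K}.
Any other superkey contains one of these as a subset, so there are no further candidate keys.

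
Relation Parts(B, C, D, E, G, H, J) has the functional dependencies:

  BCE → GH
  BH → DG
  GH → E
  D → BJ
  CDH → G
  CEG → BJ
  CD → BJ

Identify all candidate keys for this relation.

(B, C, E), (B, C, H), (C, D, E), (C, D, H), (C, E, G), (C, G, H)

{B, C, E}⁺: BCE→GH adds G, H; BH→DG adds D; D→BJ adds J → {B, C, D, E, G, H, J}.
{B, C, H}⁺: BH→DG adds D, G; GH→E adds E; D→BJ adds J → {B, C, D, E, G, H, J}.
{C, D, E}⁺: D→BJ adds B, J; BCE→GH adds G, H → {B, C, D, E, G, H, J}.
{C, D, H}⁺: D→BJ adds B, J; CDH→G adds G; GH→E adds E → {B, C, D, E, G, H, J}.
{C, E, G}⁺: CEG→BJ adds B, J; BCE→GH adds H; BH→DG adds D → {B, C, D, E, G, H, J}.
{C, G, H}⁺: GH→E adds E; CEG→BJ adds B, J; BH→DG adds D → {B, C, D, E, G, H, J}.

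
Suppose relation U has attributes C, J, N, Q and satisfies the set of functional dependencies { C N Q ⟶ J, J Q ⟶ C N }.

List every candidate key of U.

{J, Q}, {C, N, Q}

Attribute Q never appears on the right-hand side of any dependency, so Q must belong to every candidate key.
{Q}⁺ = {Q}, which is not all of the schema, so we must add further attributes.
{J, Q}⁺: JQ→CN adds C, N → {C, J, N, Q}. Minimal: {Q}⁺ = {Q}; {J}⁺ = {J} — none reach the full schema.
{C, N, Q}⁺: CNQ→J adds J → {C, J, N, Q}. Minimal: {N, Q}⁺ = {N, Q}; {C, Q}⁺ = {C, Q}; {C, N}⁺ = {C, N} — none reach the full schema.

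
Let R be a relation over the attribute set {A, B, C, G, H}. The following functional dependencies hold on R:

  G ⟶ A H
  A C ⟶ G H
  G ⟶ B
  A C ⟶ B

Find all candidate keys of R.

(A, C), (C, G)

Attribute C never appears on the right-hand side of any dependency, so C must belong to every candidate key.
{C}⁺ = {C}, which is not all of the schema, so we must add further attributes.
{A, C}⁺: AC→GH adds G, H; G→B adds B → {A, B, C, G, H}.
{C, G}⁺: G→AH adds A, H; G→B adds B → {A, B, C, G, H}.
Any other superkey contains one of these as a subset, so there are no further candidate keys.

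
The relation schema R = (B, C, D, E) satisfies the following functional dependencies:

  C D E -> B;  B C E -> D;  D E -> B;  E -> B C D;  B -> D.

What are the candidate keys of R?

Attribute E never appears on the right-hand side of any dependency, so E must belong to every candidate key.
{E}⁺ = {B, C, D, E}, which is all of the schema, so {E} is the only candidate key.

E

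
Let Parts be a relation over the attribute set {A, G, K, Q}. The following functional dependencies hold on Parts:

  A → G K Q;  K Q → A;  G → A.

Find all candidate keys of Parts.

{A}⁺: A→GKQ adds G, K, Q → {A, G, K, Q}.
{G}⁺: G→A adds A; A→GKQ adds K, Q → {A, G, K, Q}.
{K, Q}⁺: KQ→A adds A; A→GKQ adds G → {A, G, K, Q}. Minimal: {Q}⁺ = {Q}; {K}⁺ = {K} — none reach the full schema.
Any other superkey contains one of these as a subset, so there are no further candidate keys.

{A}, {G}, {K, Q}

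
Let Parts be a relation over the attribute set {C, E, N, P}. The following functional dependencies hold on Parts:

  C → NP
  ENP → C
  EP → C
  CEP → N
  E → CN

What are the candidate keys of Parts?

Attribute E never appears on the right-hand side of any dependency, so E must belong to every candidate key.
{E}⁺ = {C, E, N, P}, which is all of the schema, so {E} is the only candidate key.

E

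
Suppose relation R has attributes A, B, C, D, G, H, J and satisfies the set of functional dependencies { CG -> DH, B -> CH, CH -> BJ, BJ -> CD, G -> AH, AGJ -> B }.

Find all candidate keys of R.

Attribute G never appears on the right-hand side of any dependency, so G must belong to every candidate key.
{G}⁺ = {A, G, H}, which is not all of the schema, so we must add further attributes.
{B, G}⁺: B→CH adds C, H; CH→BJ adds J; BJ→CD adds D; G→AH adds A → {A, B, C, D, G, H, J}. Minimal: {G}⁺ = {A, G, H}; {B}⁺ = {B, C, D, H, J} — none reach the full schema.
{C, G}⁺: CG→DH adds D, H; CH→BJ adds B, J; G→AH adds A → {A, B, C, D, G, H, J}. Minimal: {G}⁺ = {A, G, H}; {C}⁺ = {C} — none reach the full schema.
{G, J}⁺: G→AH adds A, H; AGJ→B adds B; B→CH adds C; BJ→CD adds D → {A, B, C, D, G, H, J}. Minimal: {J}⁺ = {J}; {G}⁺ = {A, G, H} — none reach the full schema.
Any other superkey contains one of these as a subset, so there are no further candidate keys.

(B, G), (C, G), (G, J)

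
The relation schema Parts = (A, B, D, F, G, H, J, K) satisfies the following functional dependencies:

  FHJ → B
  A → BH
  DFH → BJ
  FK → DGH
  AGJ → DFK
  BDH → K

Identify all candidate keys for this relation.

{A, D, F}, {A, F, K}, {A, G, J}

Attribute A never appears on the right-hand side of any dependency, so A must belong to every candidate key.
{A}⁺ = {A, B, H}, which is not all of the schema, so we must add further attributes.
{A, D, F}⁺: A→BH adds B, H; DFH→BJ adds J; BDH→K adds K; FK→DGH adds G → {A, B, D, F, G, H, J, K}. Minimal: {D, F}⁺ = {D, F}; {A, F}⁺ = {A, B, F, H}; {A, D}⁺ = {A, B, D, H, K} — none reach the full schema.
{A, F, K}⁺: A→BH adds B, H; FK→DGH adds D, G; DFH→BJ adds J → {A, B, D, F, G, H, J, K}. Minimal: {F, K}⁺ = {B, D, F, G, H, J, K}; {A, K}⁺ = {A, B, H, K}; {A, F}⁺ = {A, B, F, H} — none reach the full schema.
{A, G, J}⁺: A→BH adds B, H; AGJ→DFK adds D, F, K → {A, B, D, F, G, H, J, K}. Minimal: {G, J}⁺ = {G, J}; {A, J}⁺ = {A, B, H, J}; {A, G}⁺ = {A, B, G, H} — none reach the full schema.
Any other superkey contains one of these as a subset, so there are no further candidate keys.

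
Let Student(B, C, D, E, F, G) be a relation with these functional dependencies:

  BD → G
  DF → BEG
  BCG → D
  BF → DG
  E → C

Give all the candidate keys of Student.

Attribute F never appears on the right-hand side of any dependency, so F must belong to every candidate key.
{F}⁺ = {F}, which is not all of the schema, so we must add further attributes.
{B, F}⁺: BF→DG adds D, G; DF→BEG adds E; E→C adds C → {B, C, D, E, F, G}.
{D, F}⁺: DF→BEG adds B, E, G; E→C adds C → {B, C, D, E, F, G}.
Any other superkey contains one of these as a subset, so there are no further candidate keys.

{B, F}; {D, F}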